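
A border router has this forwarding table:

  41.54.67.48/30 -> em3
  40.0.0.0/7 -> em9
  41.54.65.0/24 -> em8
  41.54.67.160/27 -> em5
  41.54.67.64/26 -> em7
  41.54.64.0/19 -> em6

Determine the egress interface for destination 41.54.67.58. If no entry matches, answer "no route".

em6

Routes whose prefix contains 41.54.67.58:
  40.0.0.0/7 (40.0.0.0 - 41.255.255.255) -> em9
  41.54.64.0/19 (41.54.64.0 - 41.54.95.255) -> em6
More-specific entries that do NOT match:
  41.54.67.48/30 (41.54.67.48 - 41.54.67.51) does not contain 41.54.67.58
  41.54.67.160/27 (41.54.67.160 - 41.54.67.191) does not contain 41.54.67.58
  41.54.67.64/26 (41.54.67.64 - 41.54.67.127) does not contain 41.54.67.58
  41.54.65.0/24 (41.54.65.0 - 41.54.65.255) does not contain 41.54.67.58
Longest matching prefix is /19 -> interface em6.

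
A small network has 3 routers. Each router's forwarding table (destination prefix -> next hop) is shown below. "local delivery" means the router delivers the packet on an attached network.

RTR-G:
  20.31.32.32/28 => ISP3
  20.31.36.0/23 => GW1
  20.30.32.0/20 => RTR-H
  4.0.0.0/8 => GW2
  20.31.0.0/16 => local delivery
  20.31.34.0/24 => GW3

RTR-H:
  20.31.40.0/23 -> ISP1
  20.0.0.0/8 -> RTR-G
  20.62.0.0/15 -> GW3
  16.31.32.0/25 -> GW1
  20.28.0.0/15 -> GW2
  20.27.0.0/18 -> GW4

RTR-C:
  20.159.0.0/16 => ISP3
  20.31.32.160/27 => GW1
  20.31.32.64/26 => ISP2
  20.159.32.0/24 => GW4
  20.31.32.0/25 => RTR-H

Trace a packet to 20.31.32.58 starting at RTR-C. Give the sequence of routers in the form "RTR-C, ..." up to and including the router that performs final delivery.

At RTR-C: longest match for 20.31.32.58 is 20.31.32.0/25 -> RTR-H
At RTR-H: longest match for 20.31.32.58 is 20.0.0.0/8 -> RTR-G
At RTR-G: longest match for 20.31.32.58 is 20.31.0.0/16 -> local delivery

RTR-C, RTR-H, RTR-G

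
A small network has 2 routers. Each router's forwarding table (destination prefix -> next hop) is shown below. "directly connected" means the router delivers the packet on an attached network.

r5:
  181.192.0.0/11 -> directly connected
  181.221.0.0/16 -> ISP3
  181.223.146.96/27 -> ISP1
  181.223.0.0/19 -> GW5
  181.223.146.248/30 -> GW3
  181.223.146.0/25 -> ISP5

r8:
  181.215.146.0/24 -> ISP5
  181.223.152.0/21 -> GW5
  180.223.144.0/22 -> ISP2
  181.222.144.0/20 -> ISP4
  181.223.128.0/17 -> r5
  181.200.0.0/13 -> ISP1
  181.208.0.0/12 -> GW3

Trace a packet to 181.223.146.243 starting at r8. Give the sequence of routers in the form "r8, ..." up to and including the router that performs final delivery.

r8, r5

At r8: longest match for 181.223.146.243 is 181.223.128.0/17 -> r5
At r5: longest match for 181.223.146.243 is 181.192.0.0/11 -> directly connected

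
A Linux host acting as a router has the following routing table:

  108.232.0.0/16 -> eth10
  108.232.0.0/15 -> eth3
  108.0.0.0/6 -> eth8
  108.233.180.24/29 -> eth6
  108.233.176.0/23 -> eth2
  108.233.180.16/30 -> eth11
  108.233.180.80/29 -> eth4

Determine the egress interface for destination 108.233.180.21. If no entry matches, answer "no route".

Routes whose prefix contains 108.233.180.21:
  108.0.0.0/6 (108.0.0.0 - 111.255.255.255) -> eth8
  108.232.0.0/15 (108.232.0.0 - 108.233.255.255) -> eth3
More-specific entries that do NOT match:
  108.233.180.16/30 (108.233.180.16 - 108.233.180.19) does not contain 108.233.180.21
  108.233.180.24/29 (108.233.180.24 - 108.233.180.31) does not contain 108.233.180.21
  108.233.180.80/29 (108.233.180.80 - 108.233.180.87) does not contain 108.233.180.21
  108.233.176.0/23 (108.233.176.0 - 108.233.177.255) does not contain 108.233.180.21
  108.232.0.0/16 (108.232.0.0 - 108.232.255.255) does not contain 108.233.180.21
Longest matching prefix is /15 -> interface eth3.

eth3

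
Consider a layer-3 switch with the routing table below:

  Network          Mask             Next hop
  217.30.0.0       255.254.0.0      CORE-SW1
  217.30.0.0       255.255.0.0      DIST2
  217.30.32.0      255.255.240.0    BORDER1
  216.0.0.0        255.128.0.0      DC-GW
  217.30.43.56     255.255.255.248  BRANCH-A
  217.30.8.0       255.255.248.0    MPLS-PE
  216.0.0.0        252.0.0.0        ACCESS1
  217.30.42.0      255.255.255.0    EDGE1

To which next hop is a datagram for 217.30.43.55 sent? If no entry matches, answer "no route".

BORDER1

Routes whose prefix contains 217.30.43.55:
  216.0.0.0/6 (216.0.0.0 - 219.255.255.255) -> ACCESS1
  217.30.0.0/15 (217.30.0.0 - 217.31.255.255) -> CORE-SW1
  217.30.0.0/16 (217.30.0.0 - 217.30.255.255) -> DIST2
  217.30.32.0/20 (217.30.32.0 - 217.30.47.255) -> BORDER1
More-specific entries that do NOT match:
  217.30.43.56/29 (217.30.43.56 - 217.30.43.63) does not contain 217.30.43.55
  217.30.42.0/24 (217.30.42.0 - 217.30.42.255) does not contain 217.30.43.55
  217.30.8.0/21 (217.30.8.0 - 217.30.15.255) does not contain 217.30.43.55
Longest matching prefix is /20 -> next hop BORDER1.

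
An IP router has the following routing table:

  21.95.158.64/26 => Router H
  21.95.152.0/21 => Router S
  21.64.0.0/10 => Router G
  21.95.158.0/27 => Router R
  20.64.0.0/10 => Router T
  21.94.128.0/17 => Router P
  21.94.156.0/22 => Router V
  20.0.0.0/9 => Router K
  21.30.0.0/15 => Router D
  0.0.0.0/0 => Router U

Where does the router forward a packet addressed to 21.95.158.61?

Router S

Routes whose prefix contains 21.95.158.61:
  0.0.0.0/0 (default, matches everything) -> Router U
  21.64.0.0/10 (21.64.0.0 - 21.127.255.255) -> Router G
  21.95.152.0/21 (21.95.152.0 - 21.95.159.255) -> Router S
More-specific entries that do NOT match:
  21.95.158.0/27 (21.95.158.0 - 21.95.158.31) does not contain 21.95.158.61
  21.95.158.64/26 (21.95.158.64 - 21.95.158.127) does not contain 21.95.158.61
  21.94.156.0/22 (21.94.156.0 - 21.94.159.255) does not contain 21.95.158.61
Longest matching prefix is /21 -> next hop Router S.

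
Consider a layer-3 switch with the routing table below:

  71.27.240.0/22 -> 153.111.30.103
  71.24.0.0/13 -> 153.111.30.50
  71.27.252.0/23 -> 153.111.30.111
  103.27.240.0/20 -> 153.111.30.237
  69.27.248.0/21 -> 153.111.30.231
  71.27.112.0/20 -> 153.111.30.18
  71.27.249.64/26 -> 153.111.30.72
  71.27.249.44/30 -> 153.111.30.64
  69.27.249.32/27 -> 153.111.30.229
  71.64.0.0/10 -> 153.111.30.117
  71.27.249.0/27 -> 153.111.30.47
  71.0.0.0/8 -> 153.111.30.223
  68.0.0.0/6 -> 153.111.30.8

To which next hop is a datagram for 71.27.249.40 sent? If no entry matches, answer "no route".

Routes whose prefix contains 71.27.249.40:
  68.0.0.0/6 (68.0.0.0 - 71.255.255.255) -> 153.111.30.8
  71.0.0.0/8 (71.0.0.0 - 71.255.255.255) -> 153.111.30.223
  71.24.0.0/13 (71.24.0.0 - 71.31.255.255) -> 153.111.30.50
More-specific entries that do NOT match:
  71.27.249.44/30 (71.27.249.44 - 71.27.249.47) does not contain 71.27.249.40
  69.27.249.32/27 (69.27.249.32 - 69.27.249.63) does not contain 71.27.249.40
  71.27.249.0/27 (71.27.249.0 - 71.27.249.31) does not contain 71.27.249.40
  71.27.249.64/26 (71.27.249.64 - 71.27.249.127) does not contain 71.27.249.40
  71.27.252.0/23 (71.27.252.0 - 71.27.253.255) does not contain 71.27.249.40
  71.27.240.0/22 (71.27.240.0 - 71.27.243.255) does not contain 71.27.249.40
  69.27.248.0/21 (69.27.248.0 - 69.27.255.255) does not contain 71.27.249.40
  103.27.240.0/20 (103.27.240.0 - 103.27.255.255) does not contain 71.27.249.40
  71.27.112.0/20 (71.27.112.0 - 71.27.127.255) does not contain 71.27.249.40
Longest matching prefix is /13 -> next hop 153.111.30.50.

153.111.30.50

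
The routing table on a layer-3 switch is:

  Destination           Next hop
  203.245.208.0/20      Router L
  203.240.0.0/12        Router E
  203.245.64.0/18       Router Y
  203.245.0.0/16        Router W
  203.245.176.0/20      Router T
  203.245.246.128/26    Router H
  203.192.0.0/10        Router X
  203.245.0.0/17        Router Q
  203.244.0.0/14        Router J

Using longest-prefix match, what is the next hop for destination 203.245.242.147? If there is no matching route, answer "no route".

Routes whose prefix contains 203.245.242.147:
  203.192.0.0/10 (203.192.0.0 - 203.255.255.255) -> Router X
  203.240.0.0/12 (203.240.0.0 - 203.255.255.255) -> Router E
  203.244.0.0/14 (203.244.0.0 - 203.247.255.255) -> Router J
  203.245.0.0/16 (203.245.0.0 - 203.245.255.255) -> Router W
More-specific entries that do NOT match:
  203.245.246.128/26 (203.245.246.128 - 203.245.246.191) does not contain 203.245.242.147
  203.245.208.0/20 (203.245.208.0 - 203.245.223.255) does not contain 203.245.242.147
  203.245.176.0/20 (203.245.176.0 - 203.245.191.255) does not contain 203.245.242.147
  203.245.64.0/18 (203.245.64.0 - 203.245.127.255) does not contain 203.245.242.147
  203.245.0.0/17 (203.245.0.0 - 203.245.127.255) does not contain 203.245.242.147
Longest matching prefix is /16 -> next hop Router W.

Router W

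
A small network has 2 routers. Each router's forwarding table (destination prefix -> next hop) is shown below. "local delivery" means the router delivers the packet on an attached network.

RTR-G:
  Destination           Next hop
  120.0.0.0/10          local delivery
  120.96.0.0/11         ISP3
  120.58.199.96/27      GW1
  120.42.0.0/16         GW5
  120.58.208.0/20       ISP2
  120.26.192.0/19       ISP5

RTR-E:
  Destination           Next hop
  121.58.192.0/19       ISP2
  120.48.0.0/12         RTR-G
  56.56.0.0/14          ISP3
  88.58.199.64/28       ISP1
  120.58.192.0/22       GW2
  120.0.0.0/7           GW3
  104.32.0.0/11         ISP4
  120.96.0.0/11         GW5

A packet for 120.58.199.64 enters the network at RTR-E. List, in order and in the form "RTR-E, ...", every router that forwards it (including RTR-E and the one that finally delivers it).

At RTR-E: longest match for 120.58.199.64 is 120.48.0.0/12 -> RTR-G
At RTR-G: longest match for 120.58.199.64 is 120.0.0.0/10 -> local delivery

RTR-E, RTR-G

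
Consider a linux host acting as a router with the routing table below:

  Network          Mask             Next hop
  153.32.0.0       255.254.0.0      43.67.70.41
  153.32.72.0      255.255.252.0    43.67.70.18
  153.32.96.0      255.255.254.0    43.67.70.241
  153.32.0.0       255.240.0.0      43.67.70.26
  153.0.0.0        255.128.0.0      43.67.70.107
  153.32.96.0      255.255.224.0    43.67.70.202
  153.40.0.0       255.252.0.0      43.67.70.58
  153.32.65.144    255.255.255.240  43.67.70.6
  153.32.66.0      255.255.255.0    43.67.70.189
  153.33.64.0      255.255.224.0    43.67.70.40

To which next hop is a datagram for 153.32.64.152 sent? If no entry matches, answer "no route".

Routes whose prefix contains 153.32.64.152:
  153.0.0.0/9 (153.0.0.0 - 153.127.255.255) -> 43.67.70.107
  153.32.0.0/12 (153.32.0.0 - 153.47.255.255) -> 43.67.70.26
  153.32.0.0/15 (153.32.0.0 - 153.33.255.255) -> 43.67.70.41
More-specific entries that do NOT match:
  153.32.65.144/28 (153.32.65.144 - 153.32.65.159) does not contain 153.32.64.152
  153.32.66.0/24 (153.32.66.0 - 153.32.66.255) does not contain 153.32.64.152
  153.32.96.0/23 (153.32.96.0 - 153.32.97.255) does not contain 153.32.64.152
  153.32.72.0/22 (153.32.72.0 - 153.32.75.255) does not contain 153.32.64.152
  153.32.96.0/19 (153.32.96.0 - 153.32.127.255) does not contain 153.32.64.152
  153.33.64.0/19 (153.33.64.0 - 153.33.95.255) does not contain 153.32.64.152
Longest matching prefix is /15 -> next hop 43.67.70.41.

43.67.70.41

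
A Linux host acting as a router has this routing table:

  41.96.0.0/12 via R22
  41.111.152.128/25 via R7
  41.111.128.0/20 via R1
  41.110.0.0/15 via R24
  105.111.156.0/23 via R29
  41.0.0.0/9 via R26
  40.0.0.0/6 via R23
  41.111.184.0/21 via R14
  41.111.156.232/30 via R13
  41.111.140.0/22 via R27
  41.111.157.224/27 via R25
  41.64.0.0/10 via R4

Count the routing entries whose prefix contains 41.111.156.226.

5

Prefixes containing 41.111.156.226:
  40.0.0.0/6 (40.0.0.0 - 43.255.255.255)
  41.0.0.0/9 (41.0.0.0 - 41.127.255.255)
  41.64.0.0/10 (41.64.0.0 - 41.127.255.255)
  41.96.0.0/12 (41.96.0.0 - 41.111.255.255)
  41.110.0.0/15 (41.110.0.0 - 41.111.255.255)
Total matching entries: 5.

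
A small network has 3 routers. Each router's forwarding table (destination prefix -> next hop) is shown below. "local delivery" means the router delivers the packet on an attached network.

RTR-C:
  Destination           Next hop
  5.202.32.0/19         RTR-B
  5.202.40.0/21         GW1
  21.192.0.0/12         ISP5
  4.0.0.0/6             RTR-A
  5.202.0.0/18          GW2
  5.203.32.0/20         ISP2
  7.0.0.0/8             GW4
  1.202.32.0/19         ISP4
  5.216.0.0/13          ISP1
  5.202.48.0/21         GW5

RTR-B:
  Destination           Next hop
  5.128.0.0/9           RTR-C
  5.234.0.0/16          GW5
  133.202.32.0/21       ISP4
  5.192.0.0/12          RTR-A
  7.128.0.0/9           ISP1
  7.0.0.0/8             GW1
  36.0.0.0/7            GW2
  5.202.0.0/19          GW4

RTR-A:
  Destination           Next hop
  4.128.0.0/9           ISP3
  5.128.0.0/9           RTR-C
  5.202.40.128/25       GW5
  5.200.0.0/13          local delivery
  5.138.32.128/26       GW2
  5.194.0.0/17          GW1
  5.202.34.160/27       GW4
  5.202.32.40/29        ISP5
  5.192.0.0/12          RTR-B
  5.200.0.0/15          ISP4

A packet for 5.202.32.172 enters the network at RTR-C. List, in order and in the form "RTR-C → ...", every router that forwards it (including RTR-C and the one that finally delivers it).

At RTR-C: longest match for 5.202.32.172 is 5.202.32.0/19 -> RTR-B
At RTR-B: longest match for 5.202.32.172 is 5.192.0.0/12 -> RTR-A
At RTR-A: longest match for 5.202.32.172 is 5.200.0.0/13 -> local delivery

RTR-C → RTR-B → RTR-A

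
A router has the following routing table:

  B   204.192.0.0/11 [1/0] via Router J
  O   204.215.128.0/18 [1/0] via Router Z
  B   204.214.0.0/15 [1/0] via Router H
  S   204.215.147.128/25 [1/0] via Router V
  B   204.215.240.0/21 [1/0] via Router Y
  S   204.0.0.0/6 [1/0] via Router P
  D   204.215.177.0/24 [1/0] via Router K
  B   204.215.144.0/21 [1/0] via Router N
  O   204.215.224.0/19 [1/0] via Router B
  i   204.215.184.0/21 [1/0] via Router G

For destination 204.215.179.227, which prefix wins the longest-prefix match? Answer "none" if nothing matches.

204.215.128.0/18

Entries matching 204.215.179.227:
  204.0.0.0/6 (204.0.0.0 - 207.255.255.255)
  204.192.0.0/11 (204.192.0.0 - 204.223.255.255)
  204.214.0.0/15 (204.214.0.0 - 204.215.255.255)
  204.215.128.0/18 (204.215.128.0 - 204.215.191.255)
Most specific is 204.215.128.0/18.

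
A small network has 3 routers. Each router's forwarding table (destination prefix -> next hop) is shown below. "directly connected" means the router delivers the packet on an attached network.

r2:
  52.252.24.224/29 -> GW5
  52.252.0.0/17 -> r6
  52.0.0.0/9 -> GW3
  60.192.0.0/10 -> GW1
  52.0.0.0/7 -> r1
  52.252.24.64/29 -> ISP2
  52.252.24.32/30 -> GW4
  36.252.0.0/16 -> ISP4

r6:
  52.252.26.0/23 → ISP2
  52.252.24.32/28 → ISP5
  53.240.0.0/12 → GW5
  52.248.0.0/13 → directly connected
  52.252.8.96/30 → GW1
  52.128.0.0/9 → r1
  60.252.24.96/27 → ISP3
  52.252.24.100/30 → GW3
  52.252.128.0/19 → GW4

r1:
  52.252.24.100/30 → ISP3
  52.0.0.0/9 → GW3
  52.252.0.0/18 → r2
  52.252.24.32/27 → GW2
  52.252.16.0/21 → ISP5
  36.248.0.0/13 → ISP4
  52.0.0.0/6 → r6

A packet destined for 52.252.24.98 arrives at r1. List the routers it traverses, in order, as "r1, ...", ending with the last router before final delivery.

r1, r2, r6

At r1: longest match for 52.252.24.98 is 52.252.0.0/18 -> r2
At r2: longest match for 52.252.24.98 is 52.252.0.0/17 -> r6
At r6: longest match for 52.252.24.98 is 52.248.0.0/13 -> directly connected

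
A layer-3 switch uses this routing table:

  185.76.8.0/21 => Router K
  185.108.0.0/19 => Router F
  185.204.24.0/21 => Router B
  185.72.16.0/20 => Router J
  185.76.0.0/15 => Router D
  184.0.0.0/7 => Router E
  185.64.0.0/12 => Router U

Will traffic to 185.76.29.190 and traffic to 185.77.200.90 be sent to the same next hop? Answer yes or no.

yes

185.76.29.190: longest match 185.76.0.0/15 -> Router D
185.77.200.90: longest match 185.76.0.0/15 -> Router D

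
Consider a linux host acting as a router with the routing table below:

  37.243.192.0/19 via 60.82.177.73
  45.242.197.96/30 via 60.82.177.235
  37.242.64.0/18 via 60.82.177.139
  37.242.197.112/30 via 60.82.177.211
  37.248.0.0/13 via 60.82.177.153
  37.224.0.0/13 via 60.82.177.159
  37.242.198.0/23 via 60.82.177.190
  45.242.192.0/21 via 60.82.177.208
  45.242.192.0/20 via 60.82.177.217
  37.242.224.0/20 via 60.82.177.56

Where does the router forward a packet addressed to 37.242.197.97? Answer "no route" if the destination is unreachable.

No entry's prefix contains 37.242.197.97; there is no default route.

no route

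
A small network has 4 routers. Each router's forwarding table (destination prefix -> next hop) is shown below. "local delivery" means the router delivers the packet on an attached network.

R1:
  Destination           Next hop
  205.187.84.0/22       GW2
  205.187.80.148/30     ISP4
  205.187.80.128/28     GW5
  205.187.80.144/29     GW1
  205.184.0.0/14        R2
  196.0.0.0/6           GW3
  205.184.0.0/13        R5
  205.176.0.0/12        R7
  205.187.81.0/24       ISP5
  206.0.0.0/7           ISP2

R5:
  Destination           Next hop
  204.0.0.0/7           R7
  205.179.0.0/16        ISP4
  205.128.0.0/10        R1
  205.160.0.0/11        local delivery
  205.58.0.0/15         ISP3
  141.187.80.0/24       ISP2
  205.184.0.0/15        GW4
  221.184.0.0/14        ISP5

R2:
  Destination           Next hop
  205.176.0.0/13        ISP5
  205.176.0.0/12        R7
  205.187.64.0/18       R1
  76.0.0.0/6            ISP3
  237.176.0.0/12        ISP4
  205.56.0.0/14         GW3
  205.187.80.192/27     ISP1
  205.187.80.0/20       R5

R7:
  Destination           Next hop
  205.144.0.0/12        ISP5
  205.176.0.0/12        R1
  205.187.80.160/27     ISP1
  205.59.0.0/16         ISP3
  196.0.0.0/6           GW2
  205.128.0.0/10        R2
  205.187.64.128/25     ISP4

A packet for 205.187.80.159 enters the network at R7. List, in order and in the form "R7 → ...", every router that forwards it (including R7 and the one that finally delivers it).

R7 → R1 → R2 → R5

At R7: longest match for 205.187.80.159 is 205.176.0.0/12 -> R1
At R1: longest match for 205.187.80.159 is 205.184.0.0/14 -> R2
At R2: longest match for 205.187.80.159 is 205.187.80.0/20 -> R5
At R5: longest match for 205.187.80.159 is 205.160.0.0/11 -> local delivery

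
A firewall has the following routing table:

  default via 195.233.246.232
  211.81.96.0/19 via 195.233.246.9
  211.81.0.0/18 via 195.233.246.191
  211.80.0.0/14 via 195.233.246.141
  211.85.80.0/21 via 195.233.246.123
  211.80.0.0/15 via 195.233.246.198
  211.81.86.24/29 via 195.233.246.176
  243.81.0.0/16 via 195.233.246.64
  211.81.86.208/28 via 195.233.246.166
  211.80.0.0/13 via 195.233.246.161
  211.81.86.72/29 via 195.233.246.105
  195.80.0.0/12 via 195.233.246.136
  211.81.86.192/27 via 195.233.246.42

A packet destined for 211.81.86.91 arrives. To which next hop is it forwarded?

Routes whose prefix contains 211.81.86.91:
  0.0.0.0/0 (default, matches everything) -> 195.233.246.232
  211.80.0.0/13 (211.80.0.0 - 211.87.255.255) -> 195.233.246.161
  211.80.0.0/14 (211.80.0.0 - 211.83.255.255) -> 195.233.246.141
  211.80.0.0/15 (211.80.0.0 - 211.81.255.255) -> 195.233.246.198
More-specific entries that do NOT match:
  211.81.86.24/29 (211.81.86.24 - 211.81.86.31) does not contain 211.81.86.91
  211.81.86.72/29 (211.81.86.72 - 211.81.86.79) does not contain 211.81.86.91
  211.81.86.208/28 (211.81.86.208 - 211.81.86.223) does not contain 211.81.86.91
  211.81.86.192/27 (211.81.86.192 - 211.81.86.223) does not contain 211.81.86.91
  211.85.80.0/21 (211.85.80.0 - 211.85.87.255) does not contain 211.81.86.91
  211.81.96.0/19 (211.81.96.0 - 211.81.127.255) does not contain 211.81.86.91
  211.81.0.0/18 (211.81.0.0 - 211.81.63.255) does not contain 211.81.86.91
  243.81.0.0/16 (243.81.0.0 - 243.81.255.255) does not contain 211.81.86.91
Longest matching prefix is /15 -> next hop 195.233.246.198.

195.233.246.198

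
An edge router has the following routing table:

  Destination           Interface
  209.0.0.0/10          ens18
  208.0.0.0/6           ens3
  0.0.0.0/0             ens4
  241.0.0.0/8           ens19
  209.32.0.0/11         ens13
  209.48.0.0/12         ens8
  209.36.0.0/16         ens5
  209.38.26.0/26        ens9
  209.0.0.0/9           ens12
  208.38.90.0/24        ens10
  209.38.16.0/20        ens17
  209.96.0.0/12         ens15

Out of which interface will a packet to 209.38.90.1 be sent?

ens13

Routes whose prefix contains 209.38.90.1:
  0.0.0.0/0 (default, matches everything) -> ens4
  208.0.0.0/6 (208.0.0.0 - 211.255.255.255) -> ens3
  209.0.0.0/9 (209.0.0.0 - 209.127.255.255) -> ens12
  209.0.0.0/10 (209.0.0.0 - 209.63.255.255) -> ens18
  209.32.0.0/11 (209.32.0.0 - 209.63.255.255) -> ens13
More-specific entries that do NOT match:
  209.38.26.0/26 (209.38.26.0 - 209.38.26.63) does not contain 209.38.90.1
  208.38.90.0/24 (208.38.90.0 - 208.38.90.255) does not contain 209.38.90.1
  209.38.16.0/20 (209.38.16.0 - 209.38.31.255) does not contain 209.38.90.1
  209.36.0.0/16 (209.36.0.0 - 209.36.255.255) does not contain 209.38.90.1
  209.48.0.0/12 (209.48.0.0 - 209.63.255.255) does not contain 209.38.90.1
  209.96.0.0/12 (209.96.0.0 - 209.111.255.255) does not contain 209.38.90.1
Longest matching prefix is /11 -> interface ens13.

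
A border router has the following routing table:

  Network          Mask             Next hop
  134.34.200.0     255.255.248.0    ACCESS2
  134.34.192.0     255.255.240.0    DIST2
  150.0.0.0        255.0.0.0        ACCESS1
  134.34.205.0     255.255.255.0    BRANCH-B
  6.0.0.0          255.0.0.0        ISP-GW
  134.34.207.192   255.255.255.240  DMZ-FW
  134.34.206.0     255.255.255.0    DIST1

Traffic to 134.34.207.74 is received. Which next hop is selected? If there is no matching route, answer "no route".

Routes whose prefix contains 134.34.207.74:
  134.34.192.0/20 (134.34.192.0 - 134.34.207.255) -> DIST2
  134.34.200.0/21 (134.34.200.0 - 134.34.207.255) -> ACCESS2
More-specific entries that do NOT match:
  134.34.207.192/28 (134.34.207.192 - 134.34.207.207) does not contain 134.34.207.74
  134.34.205.0/24 (134.34.205.0 - 134.34.205.255) does not contain 134.34.207.74
  134.34.206.0/24 (134.34.206.0 - 134.34.206.255) does not contain 134.34.207.74
Longest matching prefix is /21 -> next hop ACCESS2.

ACCESS2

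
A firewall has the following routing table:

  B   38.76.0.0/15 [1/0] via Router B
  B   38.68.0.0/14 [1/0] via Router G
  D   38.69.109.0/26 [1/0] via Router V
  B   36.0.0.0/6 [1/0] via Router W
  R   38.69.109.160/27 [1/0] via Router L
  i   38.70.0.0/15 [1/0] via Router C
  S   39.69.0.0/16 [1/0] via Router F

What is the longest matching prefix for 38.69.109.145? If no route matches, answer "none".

38.68.0.0/14

Entries matching 38.69.109.145:
  36.0.0.0/6 (36.0.0.0 - 39.255.255.255)
  38.68.0.0/14 (38.68.0.0 - 38.71.255.255)
Most specific is 38.68.0.0/14.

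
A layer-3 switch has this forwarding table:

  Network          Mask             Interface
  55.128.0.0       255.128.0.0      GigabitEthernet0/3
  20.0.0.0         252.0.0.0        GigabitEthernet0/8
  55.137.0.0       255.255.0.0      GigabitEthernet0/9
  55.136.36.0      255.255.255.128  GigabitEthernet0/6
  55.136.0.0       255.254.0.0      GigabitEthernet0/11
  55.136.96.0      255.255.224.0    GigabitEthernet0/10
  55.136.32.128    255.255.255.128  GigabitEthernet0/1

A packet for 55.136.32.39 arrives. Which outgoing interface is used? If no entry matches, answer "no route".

Routes whose prefix contains 55.136.32.39:
  55.128.0.0/9 (55.128.0.0 - 55.255.255.255) -> GigabitEthernet0/3
  55.136.0.0/15 (55.136.0.0 - 55.137.255.255) -> GigabitEthernet0/11
More-specific entries that do NOT match:
  55.136.36.0/25 (55.136.36.0 - 55.136.36.127) does not contain 55.136.32.39
  55.136.32.128/25 (55.136.32.128 - 55.136.32.255) does not contain 55.136.32.39
  55.136.96.0/19 (55.136.96.0 - 55.136.127.255) does not contain 55.136.32.39
  55.137.0.0/16 (55.137.0.0 - 55.137.255.255) does not contain 55.136.32.39
Longest matching prefix is /15 -> interface GigabitEthernet0/11.

GigabitEthernet0/11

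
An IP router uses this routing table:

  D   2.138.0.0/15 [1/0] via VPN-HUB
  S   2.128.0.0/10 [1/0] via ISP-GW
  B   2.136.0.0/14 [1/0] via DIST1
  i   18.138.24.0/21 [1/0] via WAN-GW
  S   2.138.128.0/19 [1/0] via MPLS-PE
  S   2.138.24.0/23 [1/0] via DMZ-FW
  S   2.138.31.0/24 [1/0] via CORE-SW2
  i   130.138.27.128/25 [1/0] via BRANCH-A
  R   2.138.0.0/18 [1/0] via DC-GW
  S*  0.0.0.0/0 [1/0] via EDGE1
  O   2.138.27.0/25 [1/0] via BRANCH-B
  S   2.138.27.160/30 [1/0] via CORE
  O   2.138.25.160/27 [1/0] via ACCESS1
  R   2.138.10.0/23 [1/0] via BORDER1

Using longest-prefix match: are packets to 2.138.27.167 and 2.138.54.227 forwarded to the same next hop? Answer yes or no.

yes

2.138.27.167: longest match 2.138.0.0/18 -> DC-GW
2.138.54.227: longest match 2.138.0.0/18 -> DC-GW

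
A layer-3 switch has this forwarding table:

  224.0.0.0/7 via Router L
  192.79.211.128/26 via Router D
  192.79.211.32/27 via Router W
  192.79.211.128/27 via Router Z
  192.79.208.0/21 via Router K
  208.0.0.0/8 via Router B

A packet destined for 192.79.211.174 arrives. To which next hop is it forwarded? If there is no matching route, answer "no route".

Router D

Routes whose prefix contains 192.79.211.174:
  192.79.208.0/21 (192.79.208.0 - 192.79.215.255) -> Router K
  192.79.211.128/26 (192.79.211.128 - 192.79.211.191) -> Router D
More-specific entries that do NOT match:
  192.79.211.32/27 (192.79.211.32 - 192.79.211.63) does not contain 192.79.211.174
  192.79.211.128/27 (192.79.211.128 - 192.79.211.159) does not contain 192.79.211.174
Longest matching prefix is /26 -> next hop Router D.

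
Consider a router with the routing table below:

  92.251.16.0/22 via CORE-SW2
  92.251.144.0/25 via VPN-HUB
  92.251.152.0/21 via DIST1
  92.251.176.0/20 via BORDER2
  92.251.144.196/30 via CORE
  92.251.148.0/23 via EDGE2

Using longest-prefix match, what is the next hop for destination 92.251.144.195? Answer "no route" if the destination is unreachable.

no route

No entry's prefix contains 92.251.144.195; there is no default route.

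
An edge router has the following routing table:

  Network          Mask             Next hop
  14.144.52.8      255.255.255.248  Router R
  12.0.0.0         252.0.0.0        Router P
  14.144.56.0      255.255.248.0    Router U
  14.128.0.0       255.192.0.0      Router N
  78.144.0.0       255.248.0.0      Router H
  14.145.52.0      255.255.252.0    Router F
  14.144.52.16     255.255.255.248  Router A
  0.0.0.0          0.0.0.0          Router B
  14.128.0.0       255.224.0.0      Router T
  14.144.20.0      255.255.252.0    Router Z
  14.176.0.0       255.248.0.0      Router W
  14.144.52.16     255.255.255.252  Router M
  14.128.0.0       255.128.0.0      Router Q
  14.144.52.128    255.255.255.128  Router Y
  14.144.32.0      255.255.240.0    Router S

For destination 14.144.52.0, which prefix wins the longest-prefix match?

14.128.0.0/11

Entries matching 14.144.52.0:
  0.0.0.0/0 (default, matches everything)
  12.0.0.0/6 (12.0.0.0 - 15.255.255.255)
  14.128.0.0/9 (14.128.0.0 - 14.255.255.255)
  14.128.0.0/10 (14.128.0.0 - 14.191.255.255)
  14.128.0.0/11 (14.128.0.0 - 14.159.255.255)
Most specific is 14.128.0.0/11.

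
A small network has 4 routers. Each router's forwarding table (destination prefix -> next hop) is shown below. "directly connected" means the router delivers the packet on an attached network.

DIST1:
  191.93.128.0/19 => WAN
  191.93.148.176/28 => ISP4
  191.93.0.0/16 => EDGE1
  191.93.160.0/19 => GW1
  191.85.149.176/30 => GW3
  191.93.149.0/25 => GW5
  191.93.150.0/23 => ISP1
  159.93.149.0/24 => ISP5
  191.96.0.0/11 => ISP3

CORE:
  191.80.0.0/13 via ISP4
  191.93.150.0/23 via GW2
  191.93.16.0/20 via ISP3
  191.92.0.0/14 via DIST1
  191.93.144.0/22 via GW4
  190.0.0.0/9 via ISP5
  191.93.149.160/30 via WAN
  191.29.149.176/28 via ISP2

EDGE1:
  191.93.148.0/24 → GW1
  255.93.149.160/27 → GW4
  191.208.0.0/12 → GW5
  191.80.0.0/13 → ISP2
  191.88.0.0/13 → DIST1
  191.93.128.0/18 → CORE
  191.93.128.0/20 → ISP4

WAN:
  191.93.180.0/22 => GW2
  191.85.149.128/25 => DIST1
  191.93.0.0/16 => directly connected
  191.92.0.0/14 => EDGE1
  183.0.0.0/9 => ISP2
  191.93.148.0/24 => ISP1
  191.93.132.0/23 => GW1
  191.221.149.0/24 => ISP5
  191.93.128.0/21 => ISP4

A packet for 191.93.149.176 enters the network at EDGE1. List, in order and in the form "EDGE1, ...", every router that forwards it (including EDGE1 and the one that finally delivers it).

EDGE1, CORE, DIST1, WAN

At EDGE1: longest match for 191.93.149.176 is 191.93.128.0/18 -> CORE
At CORE: longest match for 191.93.149.176 is 191.92.0.0/14 -> DIST1
At DIST1: longest match for 191.93.149.176 is 191.93.128.0/19 -> WAN
At WAN: longest match for 191.93.149.176 is 191.93.0.0/16 -> directly connected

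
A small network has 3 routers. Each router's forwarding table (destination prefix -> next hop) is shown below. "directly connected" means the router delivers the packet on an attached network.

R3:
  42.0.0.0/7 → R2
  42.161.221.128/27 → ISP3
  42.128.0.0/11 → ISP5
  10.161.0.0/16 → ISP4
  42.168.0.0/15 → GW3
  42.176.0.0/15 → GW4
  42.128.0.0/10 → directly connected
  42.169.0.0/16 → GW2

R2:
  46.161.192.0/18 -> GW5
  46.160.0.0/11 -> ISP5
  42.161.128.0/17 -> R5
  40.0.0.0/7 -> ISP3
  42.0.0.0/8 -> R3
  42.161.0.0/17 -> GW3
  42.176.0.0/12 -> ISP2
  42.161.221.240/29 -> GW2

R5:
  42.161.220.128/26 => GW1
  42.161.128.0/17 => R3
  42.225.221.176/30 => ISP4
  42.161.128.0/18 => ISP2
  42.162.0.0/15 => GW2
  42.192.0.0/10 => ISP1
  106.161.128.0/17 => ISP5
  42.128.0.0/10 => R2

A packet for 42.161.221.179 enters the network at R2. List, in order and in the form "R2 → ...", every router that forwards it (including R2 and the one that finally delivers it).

At R2: longest match for 42.161.221.179 is 42.161.128.0/17 -> R5
At R5: longest match for 42.161.221.179 is 42.161.128.0/17 -> R3
At R3: longest match for 42.161.221.179 is 42.128.0.0/10 -> directly connected

R2 → R5 → R3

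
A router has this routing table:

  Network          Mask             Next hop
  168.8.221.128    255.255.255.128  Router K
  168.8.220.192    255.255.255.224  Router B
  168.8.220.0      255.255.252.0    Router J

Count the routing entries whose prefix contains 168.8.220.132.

1

Prefixes containing 168.8.220.132:
  168.8.220.0/22 (168.8.220.0 - 168.8.223.255)
Total matching entries: 1.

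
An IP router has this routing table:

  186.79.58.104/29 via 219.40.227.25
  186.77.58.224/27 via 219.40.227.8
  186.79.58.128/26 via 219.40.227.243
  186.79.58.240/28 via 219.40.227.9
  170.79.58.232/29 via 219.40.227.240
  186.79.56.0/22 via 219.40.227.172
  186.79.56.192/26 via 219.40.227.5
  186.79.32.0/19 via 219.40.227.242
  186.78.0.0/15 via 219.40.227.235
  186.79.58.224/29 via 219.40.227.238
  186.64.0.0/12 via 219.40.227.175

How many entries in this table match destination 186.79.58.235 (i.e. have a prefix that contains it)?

Prefixes containing 186.79.58.235:
  186.64.0.0/12 (186.64.0.0 - 186.79.255.255)
  186.78.0.0/15 (186.78.0.0 - 186.79.255.255)
  186.79.32.0/19 (186.79.32.0 - 186.79.63.255)
  186.79.56.0/22 (186.79.56.0 - 186.79.59.255)
Total matching entries: 4.

4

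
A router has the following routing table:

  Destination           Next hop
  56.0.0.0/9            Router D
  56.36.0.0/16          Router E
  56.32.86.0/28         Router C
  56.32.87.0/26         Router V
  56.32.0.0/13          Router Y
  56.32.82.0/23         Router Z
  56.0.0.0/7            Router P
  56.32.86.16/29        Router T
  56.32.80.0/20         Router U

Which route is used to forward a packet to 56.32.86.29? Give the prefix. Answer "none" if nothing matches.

56.32.80.0/20

Entries matching 56.32.86.29:
  56.0.0.0/7 (56.0.0.0 - 57.255.255.255)
  56.0.0.0/9 (56.0.0.0 - 56.127.255.255)
  56.32.0.0/13 (56.32.0.0 - 56.39.255.255)
  56.32.80.0/20 (56.32.80.0 - 56.32.95.255)
Most specific is 56.32.80.0/20.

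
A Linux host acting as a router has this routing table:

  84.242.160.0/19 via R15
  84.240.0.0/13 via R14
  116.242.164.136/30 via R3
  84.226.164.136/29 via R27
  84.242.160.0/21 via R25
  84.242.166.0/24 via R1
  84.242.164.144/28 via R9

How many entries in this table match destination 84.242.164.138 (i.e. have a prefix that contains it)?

3

Prefixes containing 84.242.164.138:
  84.240.0.0/13 (84.240.0.0 - 84.247.255.255)
  84.242.160.0/19 (84.242.160.0 - 84.242.191.255)
  84.242.160.0/21 (84.242.160.0 - 84.242.167.255)
Total matching entries: 3.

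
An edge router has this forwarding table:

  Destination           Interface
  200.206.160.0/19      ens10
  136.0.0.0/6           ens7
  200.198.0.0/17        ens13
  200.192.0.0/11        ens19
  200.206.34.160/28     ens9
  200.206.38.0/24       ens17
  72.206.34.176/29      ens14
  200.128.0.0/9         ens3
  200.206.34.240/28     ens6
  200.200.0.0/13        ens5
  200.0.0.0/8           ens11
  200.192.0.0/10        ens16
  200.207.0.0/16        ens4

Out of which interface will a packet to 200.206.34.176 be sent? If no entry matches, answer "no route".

Routes whose prefix contains 200.206.34.176:
  200.0.0.0/8 (200.0.0.0 - 200.255.255.255) -> ens11
  200.128.0.0/9 (200.128.0.0 - 200.255.255.255) -> ens3
  200.192.0.0/10 (200.192.0.0 - 200.255.255.255) -> ens16
  200.192.0.0/11 (200.192.0.0 - 200.223.255.255) -> ens19
  200.200.0.0/13 (200.200.0.0 - 200.207.255.255) -> ens5
More-specific entries that do NOT match:
  72.206.34.176/29 (72.206.34.176 - 72.206.34.183) does not contain 200.206.34.176
  200.206.34.160/28 (200.206.34.160 - 200.206.34.175) does not contain 200.206.34.176
  200.206.34.240/28 (200.206.34.240 - 200.206.34.255) does not contain 200.206.34.176
  200.206.38.0/24 (200.206.38.0 - 200.206.38.255) does not contain 200.206.34.176
  200.206.160.0/19 (200.206.160.0 - 200.206.191.255) does not contain 200.206.34.176
  200.198.0.0/17 (200.198.0.0 - 200.198.127.255) does not contain 200.206.34.176
  200.207.0.0/16 (200.207.0.0 - 200.207.255.255) does not contain 200.206.34.176
Longest matching prefix is /13 -> interface ens5.

ens5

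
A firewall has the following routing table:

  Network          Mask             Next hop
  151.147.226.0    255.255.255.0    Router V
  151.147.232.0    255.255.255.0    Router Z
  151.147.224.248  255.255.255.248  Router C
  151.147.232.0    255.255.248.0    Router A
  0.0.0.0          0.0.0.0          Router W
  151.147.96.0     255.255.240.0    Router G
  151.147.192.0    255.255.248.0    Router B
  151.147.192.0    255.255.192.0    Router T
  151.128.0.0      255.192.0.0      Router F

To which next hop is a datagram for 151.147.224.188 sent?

Routes whose prefix contains 151.147.224.188:
  0.0.0.0/0 (default, matches everything) -> Router W
  151.128.0.0/10 (151.128.0.0 - 151.191.255.255) -> Router F
  151.147.192.0/18 (151.147.192.0 - 151.147.255.255) -> Router T
More-specific entries that do NOT match:
  151.147.224.248/29 (151.147.224.248 - 151.147.224.255) does not contain 151.147.224.188
  151.147.226.0/24 (151.147.226.0 - 151.147.226.255) does not contain 151.147.224.188
  151.147.232.0/24 (151.147.232.0 - 151.147.232.255) does not contain 151.147.224.188
  151.147.232.0/21 (151.147.232.0 - 151.147.239.255) does not contain 151.147.224.188
  151.147.192.0/21 (151.147.192.0 - 151.147.199.255) does not contain 151.147.224.188
  151.147.96.0/20 (151.147.96.0 - 151.147.111.255) does not contain 151.147.224.188
Longest matching prefix is /18 -> next hop Router T.

Router T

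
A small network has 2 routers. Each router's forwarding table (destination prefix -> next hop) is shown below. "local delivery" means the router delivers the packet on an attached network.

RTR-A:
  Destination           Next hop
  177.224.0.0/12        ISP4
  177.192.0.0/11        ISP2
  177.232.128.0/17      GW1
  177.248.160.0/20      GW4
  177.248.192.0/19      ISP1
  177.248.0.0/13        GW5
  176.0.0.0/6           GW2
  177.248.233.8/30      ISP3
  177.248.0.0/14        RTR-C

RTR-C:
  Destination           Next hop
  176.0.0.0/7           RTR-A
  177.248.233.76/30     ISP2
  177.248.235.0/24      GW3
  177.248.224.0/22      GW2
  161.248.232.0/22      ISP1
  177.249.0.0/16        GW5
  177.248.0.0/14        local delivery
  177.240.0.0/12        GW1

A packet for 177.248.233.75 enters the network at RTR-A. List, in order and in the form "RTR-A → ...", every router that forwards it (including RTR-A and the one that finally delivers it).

RTR-A → RTR-C

At RTR-A: longest match for 177.248.233.75 is 177.248.0.0/14 -> RTR-C
At RTR-C: longest match for 177.248.233.75 is 177.248.0.0/14 -> local delivery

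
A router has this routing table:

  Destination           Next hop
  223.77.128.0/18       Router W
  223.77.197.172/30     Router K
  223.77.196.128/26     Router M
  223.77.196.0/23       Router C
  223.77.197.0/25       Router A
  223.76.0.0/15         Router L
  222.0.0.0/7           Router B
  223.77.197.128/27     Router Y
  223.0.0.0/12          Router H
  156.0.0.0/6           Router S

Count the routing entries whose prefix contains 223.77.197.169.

3

Prefixes containing 223.77.197.169:
  222.0.0.0/7 (222.0.0.0 - 223.255.255.255)
  223.76.0.0/15 (223.76.0.0 - 223.77.255.255)
  223.77.196.0/23 (223.77.196.0 - 223.77.197.255)
Total matching entries: 3.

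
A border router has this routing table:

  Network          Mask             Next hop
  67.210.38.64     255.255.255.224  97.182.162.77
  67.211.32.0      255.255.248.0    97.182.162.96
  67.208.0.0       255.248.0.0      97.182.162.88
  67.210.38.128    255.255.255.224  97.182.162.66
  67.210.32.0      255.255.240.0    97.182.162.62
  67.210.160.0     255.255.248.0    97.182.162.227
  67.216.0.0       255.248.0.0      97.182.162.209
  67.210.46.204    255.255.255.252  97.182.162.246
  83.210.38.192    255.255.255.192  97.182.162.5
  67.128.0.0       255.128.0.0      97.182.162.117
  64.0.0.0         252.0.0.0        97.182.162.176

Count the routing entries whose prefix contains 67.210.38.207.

Prefixes containing 67.210.38.207:
  64.0.0.0/6 (64.0.0.0 - 67.255.255.255)
  67.128.0.0/9 (67.128.0.0 - 67.255.255.255)
  67.208.0.0/13 (67.208.0.0 - 67.215.255.255)
  67.210.32.0/20 (67.210.32.0 - 67.210.47.255)
Total matching entries: 4.

4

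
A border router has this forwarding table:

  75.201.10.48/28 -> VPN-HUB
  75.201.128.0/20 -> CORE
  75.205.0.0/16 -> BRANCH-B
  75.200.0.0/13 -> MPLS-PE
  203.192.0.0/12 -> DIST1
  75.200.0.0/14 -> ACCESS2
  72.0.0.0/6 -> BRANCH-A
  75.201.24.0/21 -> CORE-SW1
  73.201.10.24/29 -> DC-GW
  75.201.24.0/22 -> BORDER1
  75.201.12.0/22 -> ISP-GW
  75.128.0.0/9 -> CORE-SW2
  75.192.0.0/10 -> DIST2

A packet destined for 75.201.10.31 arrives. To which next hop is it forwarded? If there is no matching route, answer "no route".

ACCESS2

Routes whose prefix contains 75.201.10.31:
  72.0.0.0/6 (72.0.0.0 - 75.255.255.255) -> BRANCH-A
  75.128.0.0/9 (75.128.0.0 - 75.255.255.255) -> CORE-SW2
  75.192.0.0/10 (75.192.0.0 - 75.255.255.255) -> DIST2
  75.200.0.0/13 (75.200.0.0 - 75.207.255.255) -> MPLS-PE
  75.200.0.0/14 (75.200.0.0 - 75.203.255.255) -> ACCESS2
More-specific entries that do NOT match:
  73.201.10.24/29 (73.201.10.24 - 73.201.10.31) does not contain 75.201.10.31
  75.201.10.48/28 (75.201.10.48 - 75.201.10.63) does not contain 75.201.10.31
  75.201.24.0/22 (75.201.24.0 - 75.201.27.255) does not contain 75.201.10.31
  75.201.12.0/22 (75.201.12.0 - 75.201.15.255) does not contain 75.201.10.31
  75.201.24.0/21 (75.201.24.0 - 75.201.31.255) does not contain 75.201.10.31
  75.201.128.0/20 (75.201.128.0 - 75.201.143.255) does not contain 75.201.10.31
  75.205.0.0/16 (75.205.0.0 - 75.205.255.255) does not contain 75.201.10.31
Longest matching prefix is /14 -> next hop ACCESS2.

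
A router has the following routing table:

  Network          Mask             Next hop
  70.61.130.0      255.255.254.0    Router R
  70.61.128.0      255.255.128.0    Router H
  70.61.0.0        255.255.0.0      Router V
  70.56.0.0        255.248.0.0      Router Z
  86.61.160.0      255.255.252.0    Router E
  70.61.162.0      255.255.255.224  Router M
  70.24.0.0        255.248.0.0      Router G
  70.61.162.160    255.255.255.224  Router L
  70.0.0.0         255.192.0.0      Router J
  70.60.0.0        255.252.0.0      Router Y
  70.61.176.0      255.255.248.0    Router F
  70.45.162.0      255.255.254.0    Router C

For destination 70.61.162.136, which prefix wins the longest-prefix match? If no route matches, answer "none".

70.61.128.0/17

Entries matching 70.61.162.136:
  70.0.0.0/10 (70.0.0.0 - 70.63.255.255)
  70.56.0.0/13 (70.56.0.0 - 70.63.255.255)
  70.60.0.0/14 (70.60.0.0 - 70.63.255.255)
  70.61.0.0/16 (70.61.0.0 - 70.61.255.255)
  70.61.128.0/17 (70.61.128.0 - 70.61.255.255)
Most specific is 70.61.128.0/17.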